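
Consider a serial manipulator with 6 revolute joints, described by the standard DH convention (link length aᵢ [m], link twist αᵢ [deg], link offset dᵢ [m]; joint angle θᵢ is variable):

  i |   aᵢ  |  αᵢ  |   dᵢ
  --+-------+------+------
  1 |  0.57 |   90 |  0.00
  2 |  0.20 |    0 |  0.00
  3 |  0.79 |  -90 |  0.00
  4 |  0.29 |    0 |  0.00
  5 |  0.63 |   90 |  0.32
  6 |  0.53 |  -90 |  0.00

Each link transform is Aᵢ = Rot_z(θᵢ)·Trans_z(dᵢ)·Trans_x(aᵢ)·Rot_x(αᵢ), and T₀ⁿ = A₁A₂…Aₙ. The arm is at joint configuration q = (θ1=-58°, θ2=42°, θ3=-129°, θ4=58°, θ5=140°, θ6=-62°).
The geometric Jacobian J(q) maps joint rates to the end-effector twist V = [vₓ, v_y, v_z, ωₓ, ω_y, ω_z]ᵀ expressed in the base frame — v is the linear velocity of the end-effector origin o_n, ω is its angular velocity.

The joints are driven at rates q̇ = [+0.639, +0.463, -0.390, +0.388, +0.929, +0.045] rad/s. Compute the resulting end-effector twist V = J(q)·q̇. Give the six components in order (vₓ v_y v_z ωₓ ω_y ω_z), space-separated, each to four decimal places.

o_n = [0.2838, -0.5025, 0.0184]
J₁: ẑ×o_n = [0.5025, 0.2838, -0.0000], ω = ẑ
J2: z=[-0.8480, -0.5299, 0.0000] o=[0.3021, -0.4834, 0.0000] → [-0.0097, 0.0156, 0.0065, -0.8480, -0.5299, 0.0000]
J3: z=[-0.8480, -0.5299, 0.0000] o=[0.3808, -0.6094, 0.1338] → [0.0612, -0.0979, -0.1421, -0.8480, -0.5299, 0.0000]
J4: z=[0.5292, -0.8469, 0.0523] o=[0.4027, -0.6445, -0.6551] → [-0.5778, -0.3626, -0.0256, 0.5292, -0.8469, 0.0523]
J5: z=[0.5292, -0.8469, 0.0523] o=[0.6156, -0.5210, -0.8086] → [-0.7013, -0.4550, -0.2712, 0.5292, -0.8469, 0.0523]
J6: z=[0.7980, 0.5177, 0.3086] o=[0.6032, -0.8686, -0.1935] → [-0.0033, -0.2676, 0.4575, 0.7980, 0.5177, 0.3086]
V = J·q̇ = [-0.5831, -0.3487, -0.1828, 0.6709, -1.1307, 0.7218]

-0.5831 -0.3487 -0.1828 0.6709 -1.1307 0.7218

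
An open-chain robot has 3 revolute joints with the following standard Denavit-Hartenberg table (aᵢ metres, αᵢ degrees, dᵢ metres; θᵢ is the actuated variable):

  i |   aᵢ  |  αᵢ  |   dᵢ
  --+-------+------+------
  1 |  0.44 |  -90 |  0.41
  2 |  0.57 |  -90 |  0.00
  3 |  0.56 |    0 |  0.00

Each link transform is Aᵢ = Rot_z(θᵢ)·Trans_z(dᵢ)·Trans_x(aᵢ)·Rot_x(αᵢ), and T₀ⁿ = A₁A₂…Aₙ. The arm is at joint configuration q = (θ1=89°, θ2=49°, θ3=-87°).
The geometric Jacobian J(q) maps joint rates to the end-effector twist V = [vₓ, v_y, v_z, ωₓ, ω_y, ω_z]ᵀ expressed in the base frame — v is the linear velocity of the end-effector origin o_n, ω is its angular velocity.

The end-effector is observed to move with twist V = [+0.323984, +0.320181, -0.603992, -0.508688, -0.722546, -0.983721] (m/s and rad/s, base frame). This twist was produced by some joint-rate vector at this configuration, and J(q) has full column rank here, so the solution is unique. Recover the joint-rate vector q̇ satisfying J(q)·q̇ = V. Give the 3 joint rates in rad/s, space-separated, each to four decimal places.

o_n = [-0.5446, 0.8428, -0.0423]
J₁: ẑ×o_n = [-0.8428, -0.5446, 0.0000], ω = ẑ
J2: z=[-0.9998, 0.0175, 0.0000] o=[0.0077, 0.4399, 0.4100] → [-0.0079, -0.4522, -0.3932, -0.9998, 0.0175, 0.0000]
J3: z=[-0.0132, -0.7546, -0.6561] o=[0.0142, 0.8138, -0.0202] → [0.0357, 0.3663, -0.4221, -0.0132, -0.7546, -0.6561]
q̇ = J⁺·V = [-0.3480, 0.4960, 0.9690]

-0.3480 0.4960 0.9690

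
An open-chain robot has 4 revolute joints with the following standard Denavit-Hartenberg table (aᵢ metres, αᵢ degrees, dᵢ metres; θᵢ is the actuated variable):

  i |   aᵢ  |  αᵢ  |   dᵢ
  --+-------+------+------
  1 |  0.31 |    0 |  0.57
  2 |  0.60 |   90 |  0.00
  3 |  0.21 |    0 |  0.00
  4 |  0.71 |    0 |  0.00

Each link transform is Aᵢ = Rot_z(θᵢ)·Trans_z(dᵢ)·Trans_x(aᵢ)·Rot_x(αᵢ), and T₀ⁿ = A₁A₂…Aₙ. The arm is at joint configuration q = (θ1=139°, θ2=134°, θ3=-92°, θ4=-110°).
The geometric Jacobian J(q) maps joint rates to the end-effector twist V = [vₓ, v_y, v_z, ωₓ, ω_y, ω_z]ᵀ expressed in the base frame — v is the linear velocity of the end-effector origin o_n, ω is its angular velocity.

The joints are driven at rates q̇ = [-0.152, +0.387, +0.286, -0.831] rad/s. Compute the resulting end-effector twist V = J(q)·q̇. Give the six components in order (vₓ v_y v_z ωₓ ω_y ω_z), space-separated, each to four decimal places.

o_n = [-0.2374, 0.2689, 0.6261]
J₁: ẑ×o_n = [-0.2689, -0.2374, 0.0000], ω = ẑ
J2: z=[0.0000, 0.0000, 1.0000] o=[-0.2340, 0.2034, 0.5700] → [-0.0655, -0.0034, 0.0000, 0.0000, 0.0000, 1.0000]
J3: z=[-0.9986, -0.0523, 0.0000] o=[-0.2026, -0.3958, 0.5700] → [-0.0029, 0.0560, -0.6656, -0.9986, -0.0523, 0.0000]
J4: z=[-0.9986, -0.0523, 0.0000] o=[-0.2029, -0.3885, 0.3601] → [-0.0139, 0.2656, -0.6583, -0.9986, -0.0523, 0.0000]
V = J·q̇ = [0.0262, -0.1699, 0.3567, 0.5443, 0.0285, 0.2350]

0.0262 -0.1699 0.3567 0.5443 0.0285 0.2350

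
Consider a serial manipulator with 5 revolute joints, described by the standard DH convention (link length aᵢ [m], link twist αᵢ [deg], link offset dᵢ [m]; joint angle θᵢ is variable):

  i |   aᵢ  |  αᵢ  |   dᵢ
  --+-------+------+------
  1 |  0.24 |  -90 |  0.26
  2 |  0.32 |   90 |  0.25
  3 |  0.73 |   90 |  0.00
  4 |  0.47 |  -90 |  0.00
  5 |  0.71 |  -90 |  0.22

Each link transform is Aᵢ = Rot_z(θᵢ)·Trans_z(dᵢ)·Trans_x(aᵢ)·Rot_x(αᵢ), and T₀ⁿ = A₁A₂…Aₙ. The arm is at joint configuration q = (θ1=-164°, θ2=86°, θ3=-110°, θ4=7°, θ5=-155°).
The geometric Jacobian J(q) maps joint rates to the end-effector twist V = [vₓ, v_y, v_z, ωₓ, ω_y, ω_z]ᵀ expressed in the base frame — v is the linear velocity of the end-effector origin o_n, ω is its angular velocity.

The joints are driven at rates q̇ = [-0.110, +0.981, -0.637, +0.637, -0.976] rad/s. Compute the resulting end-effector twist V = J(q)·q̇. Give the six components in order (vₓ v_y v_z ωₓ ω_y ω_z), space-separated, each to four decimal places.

0.1081 -0.4109 -0.6734 1.8823 -0.5912 0.4157

o_n = [-0.4505, 0.0231, 0.4170]
J₁: ẑ×o_n = [-0.0231, -0.4505, 0.0000], ω = ẑ
J2: z=[0.2756, -0.9613, 0.0000] o=[-0.2307, -0.0662, 0.2600] → [-0.1509, -0.0433, -0.1867, 0.2756, -0.9613, 0.0000]
J3: z=[-0.9589, -0.2750, 0.0698] o=[-0.1833, -0.3126, -0.0592] → [-0.1544, 0.4380, -0.3954, -0.9589, -0.2750, 0.0698]
J4: z=[0.1573, -0.3107, 0.9374] o=[-0.3556, 0.3516, 0.1898] → [0.2374, -0.1247, -0.0812, 0.1573, -0.3107, 0.9374]
J5: z=[-0.9230, -0.3838, 0.0277] o=[-0.5206, 0.7603, 0.3530] → [-0.0042, 0.0610, 0.7074, -0.9230, -0.3838, 0.0277]
V = J·q̇ = [0.1081, -0.4109, -0.6734, 1.8823, -0.5912, 0.4157]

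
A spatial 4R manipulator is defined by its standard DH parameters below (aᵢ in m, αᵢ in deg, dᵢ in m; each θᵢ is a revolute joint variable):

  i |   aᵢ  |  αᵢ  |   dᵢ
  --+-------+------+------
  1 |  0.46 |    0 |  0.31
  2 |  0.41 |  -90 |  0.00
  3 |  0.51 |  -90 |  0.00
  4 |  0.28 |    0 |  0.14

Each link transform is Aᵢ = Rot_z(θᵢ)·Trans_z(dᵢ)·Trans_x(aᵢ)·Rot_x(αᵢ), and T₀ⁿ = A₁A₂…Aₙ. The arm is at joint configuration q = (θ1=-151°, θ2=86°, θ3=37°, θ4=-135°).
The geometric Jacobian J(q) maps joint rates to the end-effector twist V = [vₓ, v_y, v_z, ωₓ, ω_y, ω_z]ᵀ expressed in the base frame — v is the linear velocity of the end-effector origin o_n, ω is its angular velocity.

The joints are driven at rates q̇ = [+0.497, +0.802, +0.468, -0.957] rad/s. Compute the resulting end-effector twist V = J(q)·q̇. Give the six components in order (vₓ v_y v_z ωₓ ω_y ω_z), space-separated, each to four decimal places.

o_n = [0.0201, -0.6604, 0.0104]
J₁: ẑ×o_n = [0.6604, 0.0201, -0.0000], ω = ẑ
J2: z=[0.0000, 0.0000, 1.0000] o=[-0.4023, -0.2230, 0.3100] → [0.4374, 0.4224, -0.0000, 0.0000, 0.0000, 1.0000]
J3: z=[0.9063, 0.4226, 0.0000] o=[-0.2291, -0.5946, 0.3100] → [-0.1266, 0.2715, -0.1649, 0.9063, 0.4226, 0.0000]
J4: z=[-0.2543, 0.5454, -0.7986] o=[-0.0569, -0.9637, 0.0031] → [0.2463, -0.0596, -0.1192, -0.2543, 0.5454, -0.7986]
V = J·q̇ = [0.3841, 0.5329, 0.0368, 0.6676, -0.3242, 2.0633]

0.3841 0.5329 0.0368 0.6676 -0.3242 2.0633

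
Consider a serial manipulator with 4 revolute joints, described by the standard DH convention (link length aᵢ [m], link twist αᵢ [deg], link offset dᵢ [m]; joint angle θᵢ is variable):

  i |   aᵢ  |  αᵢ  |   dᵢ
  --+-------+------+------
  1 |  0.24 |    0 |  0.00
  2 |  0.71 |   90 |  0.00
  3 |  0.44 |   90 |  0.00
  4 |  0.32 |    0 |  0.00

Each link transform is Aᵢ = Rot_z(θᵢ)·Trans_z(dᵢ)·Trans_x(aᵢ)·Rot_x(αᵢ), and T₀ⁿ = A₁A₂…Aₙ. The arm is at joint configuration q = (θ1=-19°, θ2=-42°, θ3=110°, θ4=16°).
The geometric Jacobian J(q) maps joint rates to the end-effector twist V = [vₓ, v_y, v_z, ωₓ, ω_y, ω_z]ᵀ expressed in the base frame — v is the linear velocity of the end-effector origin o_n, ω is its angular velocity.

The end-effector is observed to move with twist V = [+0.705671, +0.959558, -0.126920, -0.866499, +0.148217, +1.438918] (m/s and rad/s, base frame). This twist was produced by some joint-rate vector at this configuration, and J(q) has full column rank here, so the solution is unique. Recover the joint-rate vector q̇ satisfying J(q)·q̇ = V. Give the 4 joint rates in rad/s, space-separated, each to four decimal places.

0.8850 0.7540 0.6860 -0.5850

o_n = [0.3700, -0.5182, 0.7025]
J₁: ẑ×o_n = [0.5182, 0.3700, -0.0000], ω = ẑ
J2: z=[0.0000, 0.0000, 1.0000] o=[0.2269, -0.0781, 0.0000] → [0.4401, 0.1431, -0.0000, 0.0000, 0.0000, 1.0000]
J3: z=[-0.8746, -0.4848, 0.0000] o=[0.5711, -0.6991, 0.0000] → [-0.3406, 0.6144, -0.2557, -0.8746, -0.4848, 0.0000]
J4: z=[0.4556, -0.8219, 0.3420] o=[0.4982, -0.5675, 0.4135] → [-0.2544, -0.1755, -0.0829, 0.4556, -0.8219, 0.3420]
q̇ = J⁺·V = [0.8850, 0.7540, 0.6860, -0.5850]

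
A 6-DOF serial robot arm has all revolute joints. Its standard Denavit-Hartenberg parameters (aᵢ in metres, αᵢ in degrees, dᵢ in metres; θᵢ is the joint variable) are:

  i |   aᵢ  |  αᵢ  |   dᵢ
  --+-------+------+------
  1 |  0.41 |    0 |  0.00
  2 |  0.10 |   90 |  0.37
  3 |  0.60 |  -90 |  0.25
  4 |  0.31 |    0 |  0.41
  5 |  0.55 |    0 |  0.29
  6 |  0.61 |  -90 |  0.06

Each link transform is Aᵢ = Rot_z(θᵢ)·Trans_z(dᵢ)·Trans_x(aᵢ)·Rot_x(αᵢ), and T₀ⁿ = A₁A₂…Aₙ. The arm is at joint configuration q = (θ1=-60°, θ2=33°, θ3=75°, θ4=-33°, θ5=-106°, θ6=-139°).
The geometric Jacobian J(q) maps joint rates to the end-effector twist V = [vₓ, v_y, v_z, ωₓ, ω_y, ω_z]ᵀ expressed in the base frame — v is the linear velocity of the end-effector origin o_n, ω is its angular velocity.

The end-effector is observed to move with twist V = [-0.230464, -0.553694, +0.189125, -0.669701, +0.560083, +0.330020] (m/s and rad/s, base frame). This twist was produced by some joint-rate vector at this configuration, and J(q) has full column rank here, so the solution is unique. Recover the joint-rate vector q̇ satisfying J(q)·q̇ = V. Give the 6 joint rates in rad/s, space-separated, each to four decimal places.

-0.5800 0.6820 -0.1950 0.6080 0.7910 -0.5180

o_n = [-0.3175, -0.2859, 1.0784]
J₁: ẑ×o_n = [0.2859, -0.3175, 0.0000], ω = ẑ
J2: z=[0.0000, 0.0000, 1.0000] o=[0.2050, -0.3551, 0.0000] → [-0.0692, -0.5225, 0.0000, 0.0000, 0.0000, 1.0000]
J3: z=[-0.4540, -0.8910, 0.0000] o=[0.2941, -0.4005, 0.3700] → [-0.6312, 0.3216, -0.5970, -0.4540, -0.8910, 0.0000]
J4: z=[-0.8606, 0.4385, 0.2588] o=[0.3190, -0.6937, 0.9496] → [-0.0490, -0.0538, -0.0719, -0.8606, 0.4385, 0.2588]
J5: z=[-0.8606, 0.4385, 0.2588] o=[-0.0506, -0.6949, 1.3068] → [-0.2060, -0.2656, -0.2349, -0.8606, 0.4385, 0.2588]
J6: z=[-0.8606, 0.4385, 0.2588] o=[-0.5597, -0.8405, 0.9809] → [-0.1008, 0.1466, -0.5835, -0.8606, 0.4385, 0.2588]
q̇ = J⁺·V = [-0.5800, 0.6820, -0.1950, 0.6080, 0.7910, -0.5180]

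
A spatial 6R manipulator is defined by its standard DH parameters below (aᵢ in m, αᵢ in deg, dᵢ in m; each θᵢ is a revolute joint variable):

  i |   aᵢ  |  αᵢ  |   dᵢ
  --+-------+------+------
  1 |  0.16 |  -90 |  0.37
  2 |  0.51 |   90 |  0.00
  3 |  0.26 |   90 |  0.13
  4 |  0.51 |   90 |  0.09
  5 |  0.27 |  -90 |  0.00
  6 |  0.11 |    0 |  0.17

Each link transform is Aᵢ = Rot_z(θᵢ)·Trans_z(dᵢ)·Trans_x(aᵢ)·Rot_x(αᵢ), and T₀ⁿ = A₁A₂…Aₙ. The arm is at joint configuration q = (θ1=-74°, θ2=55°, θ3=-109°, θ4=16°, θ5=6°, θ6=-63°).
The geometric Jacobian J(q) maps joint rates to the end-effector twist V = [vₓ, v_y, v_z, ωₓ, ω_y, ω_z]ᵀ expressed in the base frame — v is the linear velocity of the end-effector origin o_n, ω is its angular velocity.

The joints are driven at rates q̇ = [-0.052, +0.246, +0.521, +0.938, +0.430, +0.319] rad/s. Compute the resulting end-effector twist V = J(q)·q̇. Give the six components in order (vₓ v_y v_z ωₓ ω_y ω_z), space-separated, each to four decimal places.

0.1154 -0.8675 0.0626 0.3809 0.7503 0.9998

o_n = [-0.7927, -0.5468, 0.6117]
J₁: ẑ×o_n = [0.5468, -0.7927, 0.0000], ω = ẑ
J2: z=[0.9613, 0.2756, 0.0000] o=[0.0441, -0.1538, 0.3700] → [0.0666, -0.2324, -0.1471, 0.9613, 0.2756, 0.0000]
J3: z=[0.2258, -0.7874, 0.5736] o=[0.1247, -0.4350, -0.0478] → [-0.4552, -0.6751, -0.7477, 0.2258, -0.7874, 0.5736]
J4: z=[0.1635, 0.6111, 0.7745] o=[-0.0956, -0.5584, 0.0961] → [0.3060, -0.6242, 0.4279, 0.1635, 0.6111, 0.7745]
J5: z=[-0.4818, 0.7346, -0.4778] o=[-0.5200, -0.6539, 0.3772] → [0.2235, 0.2433, 0.1487, -0.4818, 0.7346, -0.4778]
J6: z=[0.2526, 0.6385, 0.7270] o=[-0.7465, -0.7159, 0.5104] → [-0.0582, -0.0592, 0.0722, 0.2526, 0.6385, 0.7270]
V = J·q̇ = [0.1154, -0.8675, 0.0626, 0.3809, 0.7503, 0.9998]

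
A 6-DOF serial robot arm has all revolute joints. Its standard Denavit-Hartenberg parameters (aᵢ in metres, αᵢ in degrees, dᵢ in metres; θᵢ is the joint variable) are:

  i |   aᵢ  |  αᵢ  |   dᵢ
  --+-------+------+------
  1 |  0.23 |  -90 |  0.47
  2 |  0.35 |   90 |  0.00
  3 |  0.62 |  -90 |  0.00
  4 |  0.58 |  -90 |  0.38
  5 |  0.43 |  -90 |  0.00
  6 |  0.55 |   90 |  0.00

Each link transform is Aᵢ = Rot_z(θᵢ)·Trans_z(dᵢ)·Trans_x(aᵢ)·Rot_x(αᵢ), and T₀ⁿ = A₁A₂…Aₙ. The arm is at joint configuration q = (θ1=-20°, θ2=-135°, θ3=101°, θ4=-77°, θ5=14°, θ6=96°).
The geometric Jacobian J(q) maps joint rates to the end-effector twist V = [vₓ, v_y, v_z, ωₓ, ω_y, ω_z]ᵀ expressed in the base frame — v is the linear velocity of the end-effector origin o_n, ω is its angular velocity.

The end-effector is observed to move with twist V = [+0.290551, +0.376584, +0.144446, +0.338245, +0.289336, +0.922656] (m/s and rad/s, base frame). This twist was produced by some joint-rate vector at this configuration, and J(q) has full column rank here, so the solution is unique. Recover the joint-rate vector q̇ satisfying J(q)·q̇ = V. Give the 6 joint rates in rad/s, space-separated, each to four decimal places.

o_n = [-0.3993, 0.3986, -0.2597]
J₁: ẑ×o_n = [-0.3986, -0.3993, 0.0000], ω = ẑ
J2: z=[0.3420, 0.9397, 0.0000] o=[0.2161, -0.0787, 0.4700] → [-0.6857, 0.2496, 0.7416, 0.3420, 0.9397, 0.0000]
J3: z=[-0.6645, 0.2418, -0.7071] o=[-0.0164, 0.0060, 0.7175] → [0.0413, -0.3785, -0.1683, -0.6645, 0.2418, -0.7071]
J4: z=[0.5870, -0.4167, -0.6941] o=[0.2703, 0.5493, 0.6338] → [0.2678, 0.9893, -0.3675, 0.5870, -0.4167, -0.6941]
J5: z=[0.6001, 0.7994, 0.0276] o=[0.1782, 0.6419, -0.0471] → [-0.1632, 0.1116, 0.3157, 0.6001, 0.7994, 0.0276]
J6: z=[-0.4381, 0.2996, 0.8475] o=[-0.1096, 0.8658, -0.2751] → [0.4006, -0.2389, 0.2915, -0.4381, 0.2996, 0.8475]
q̇ = J⁺·V = [0.5730, -0.0040, -0.0790, 0.7660, 0.4300, 0.9600]

0.5730 -0.0040 -0.0790 0.7660 0.4300 0.9600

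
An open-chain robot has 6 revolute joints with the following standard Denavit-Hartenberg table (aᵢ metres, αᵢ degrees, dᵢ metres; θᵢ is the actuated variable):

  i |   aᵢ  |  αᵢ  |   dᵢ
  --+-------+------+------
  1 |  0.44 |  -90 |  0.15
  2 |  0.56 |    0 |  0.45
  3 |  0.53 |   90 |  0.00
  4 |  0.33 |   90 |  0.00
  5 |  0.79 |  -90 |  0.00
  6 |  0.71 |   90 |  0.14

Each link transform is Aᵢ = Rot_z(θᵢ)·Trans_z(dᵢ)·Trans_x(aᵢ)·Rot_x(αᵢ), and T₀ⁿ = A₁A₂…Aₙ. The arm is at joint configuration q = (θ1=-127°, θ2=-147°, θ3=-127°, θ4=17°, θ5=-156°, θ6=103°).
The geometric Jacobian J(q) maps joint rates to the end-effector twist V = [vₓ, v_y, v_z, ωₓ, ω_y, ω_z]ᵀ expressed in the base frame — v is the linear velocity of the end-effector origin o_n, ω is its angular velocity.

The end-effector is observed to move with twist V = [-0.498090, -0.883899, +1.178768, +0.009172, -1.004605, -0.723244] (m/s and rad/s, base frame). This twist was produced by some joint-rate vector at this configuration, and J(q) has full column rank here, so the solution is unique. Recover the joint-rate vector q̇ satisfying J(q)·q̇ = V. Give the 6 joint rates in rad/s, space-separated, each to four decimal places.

o_n = [1.0860, -0.3141, 0.2814]
J₁: ẑ×o_n = [0.3141, 1.0860, -0.0000], ω = ẑ
J2: z=[0.7986, -0.6018, 0.0000] o=[-0.2648, -0.3514, 0.1500] → [-0.0791, -0.1050, 0.8427, 0.7986, -0.6018, 0.0000]
J3: z=[0.7986, -0.6018, 0.0000] o=[0.3772, -0.2471, 0.4550] → [0.1045, 0.1386, 0.3731, 0.7986, -0.6018, 0.0000]
J4: z=[-0.6003, -0.7967, 0.0698] o=[0.3550, -0.2767, -0.0737] → [-0.2803, 0.2642, 0.6049, -0.6003, -0.7967, 0.0698]
J5: z=[-0.7760, 0.5592, -0.2917] o=[0.4188, -0.3523, -0.3885] → [0.3858, 0.3253, -0.4028, -0.7760, 0.5592, -0.2917]
J6: z=[0.6271, 0.6346, -0.4517] o=[0.4722, 0.0691, 0.2775] → [-0.1707, -0.2797, -0.6299, 0.6271, 0.6346, -0.4517]
q̇ = J⁺·V = [-0.8900, 0.9130, -0.2850, 0.5580, -0.0170, -0.2720]

-0.8900 0.9130 -0.2850 0.5580 -0.0170 -0.2720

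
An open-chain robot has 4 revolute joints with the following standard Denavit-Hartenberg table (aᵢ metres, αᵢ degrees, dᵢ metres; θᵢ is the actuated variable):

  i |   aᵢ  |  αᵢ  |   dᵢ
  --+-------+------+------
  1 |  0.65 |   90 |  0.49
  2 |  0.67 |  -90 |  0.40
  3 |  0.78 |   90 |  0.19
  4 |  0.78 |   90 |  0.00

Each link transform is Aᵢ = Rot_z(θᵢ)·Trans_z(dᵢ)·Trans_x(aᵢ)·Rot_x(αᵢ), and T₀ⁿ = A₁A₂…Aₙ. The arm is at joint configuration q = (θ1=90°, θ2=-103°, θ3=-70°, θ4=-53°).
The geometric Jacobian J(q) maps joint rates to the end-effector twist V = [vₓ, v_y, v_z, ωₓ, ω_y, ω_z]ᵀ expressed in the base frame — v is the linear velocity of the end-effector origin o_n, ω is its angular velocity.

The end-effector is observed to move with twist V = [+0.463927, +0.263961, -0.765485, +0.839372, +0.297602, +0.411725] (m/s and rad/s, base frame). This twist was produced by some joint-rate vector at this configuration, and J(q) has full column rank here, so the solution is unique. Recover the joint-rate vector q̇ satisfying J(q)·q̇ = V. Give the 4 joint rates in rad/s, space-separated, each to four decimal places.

-0.3750 0.5360 0.1130 0.8870

o_n = [1.5741, -0.0187, -0.4818]
J₁: ẑ×o_n = [0.0187, 1.5741, -0.0000], ω = ẑ
J2: z=[1.0000, -0.0000, 0.0000] o=[0.0000, 0.6500, 0.4900] → [0.0000, 0.9718, -0.6687, 1.0000, -0.0000, 0.0000]
J3: z=[0.0000, 0.9744, -0.2250] o=[0.4000, 0.4993, -0.1628] → [-0.4273, -0.2641, -1.1440, 0.0000, 0.9744, -0.2250]
J4: z=[0.3420, 0.2114, 0.9156] o=[1.1330, 0.6244, -0.4655] → [0.5854, 0.4095, -0.3132, 0.3420, 0.2114, 0.9156]
q̇ = J⁺·V = [-0.3750, 0.5360, 0.1130, 0.8870]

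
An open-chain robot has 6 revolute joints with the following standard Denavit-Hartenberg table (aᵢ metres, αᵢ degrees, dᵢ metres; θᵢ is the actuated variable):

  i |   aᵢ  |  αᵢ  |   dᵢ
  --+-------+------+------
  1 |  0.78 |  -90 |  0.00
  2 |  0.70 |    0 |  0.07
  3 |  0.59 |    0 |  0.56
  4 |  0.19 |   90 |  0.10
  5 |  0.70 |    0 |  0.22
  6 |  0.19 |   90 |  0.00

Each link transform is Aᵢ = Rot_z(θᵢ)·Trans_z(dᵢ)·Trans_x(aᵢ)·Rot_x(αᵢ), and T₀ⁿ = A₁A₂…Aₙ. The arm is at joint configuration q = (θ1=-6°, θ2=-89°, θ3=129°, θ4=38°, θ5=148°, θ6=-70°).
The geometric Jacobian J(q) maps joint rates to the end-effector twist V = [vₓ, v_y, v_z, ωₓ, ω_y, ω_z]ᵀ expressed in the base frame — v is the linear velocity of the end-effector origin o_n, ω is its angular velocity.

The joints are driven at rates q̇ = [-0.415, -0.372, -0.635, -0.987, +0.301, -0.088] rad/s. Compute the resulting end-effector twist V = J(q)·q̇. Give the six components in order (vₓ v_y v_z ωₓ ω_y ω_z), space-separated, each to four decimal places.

o_n = [1.5106, 1.1351, 0.7226]
J₁: ẑ×o_n = [-1.1351, 1.5106, 0.0000], ω = ẑ
J2: z=[0.1045, 0.9945, 0.0000] o=[0.7757, -0.0815, 0.0000] → [0.7186, -0.0755, -0.6037, 0.1045, 0.9945, 0.0000]
J3: z=[0.1045, 0.9945, 0.0000] o=[0.7952, -0.0132, 0.6999] → [0.0225, -0.0024, -0.5915, 0.1045, 0.9945, 0.0000]
J4: z=[0.1045, 0.9945, 0.0000] o=[1.3032, 0.4965, 0.3206] → [0.3997, -0.0420, -0.1395, 0.1045, 0.9945, 0.0000]
J5: z=[0.9728, -0.1022, 0.2079] o=[1.3530, 0.5918, 0.1348] → [-0.1731, -0.5390, 0.5446, 0.9728, -0.1022, 0.2079]
J6: z=[0.9728, -0.1022, 0.2079] o=[1.4830, 0.9511, 0.7612] → [-0.0343, 0.0433, 0.1818, 0.9728, -0.1022, 0.2079]
V = J·q̇ = [-0.2542, -0.7219, 0.8857, -0.0012, -2.0049, -0.3707]

-0.2542 -0.7219 0.8857 -0.0012 -2.0049 -0.3707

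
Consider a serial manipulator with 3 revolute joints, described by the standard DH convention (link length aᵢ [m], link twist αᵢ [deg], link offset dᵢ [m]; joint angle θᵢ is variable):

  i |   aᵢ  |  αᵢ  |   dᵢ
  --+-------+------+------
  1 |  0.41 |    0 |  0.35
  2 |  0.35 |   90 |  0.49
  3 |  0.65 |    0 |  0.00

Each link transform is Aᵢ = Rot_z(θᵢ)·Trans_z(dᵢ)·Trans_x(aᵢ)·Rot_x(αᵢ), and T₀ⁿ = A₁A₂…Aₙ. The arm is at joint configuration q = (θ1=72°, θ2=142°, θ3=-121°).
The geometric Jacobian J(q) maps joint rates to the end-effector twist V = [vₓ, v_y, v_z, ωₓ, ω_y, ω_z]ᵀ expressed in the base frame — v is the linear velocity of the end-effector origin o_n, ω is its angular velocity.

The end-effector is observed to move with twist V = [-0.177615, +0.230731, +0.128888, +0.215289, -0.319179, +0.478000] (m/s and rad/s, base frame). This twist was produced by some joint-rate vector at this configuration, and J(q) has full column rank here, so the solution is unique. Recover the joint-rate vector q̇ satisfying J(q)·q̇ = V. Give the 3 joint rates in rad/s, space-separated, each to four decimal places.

o_n = [0.1141, 0.3814, 0.2828]
J₁: ẑ×o_n = [-0.3814, 0.1141, 0.0000], ω = ẑ
J2: z=[0.0000, 0.0000, 1.0000] o=[0.1267, 0.3899, 0.3500] → [0.0085, -0.0126, 0.0000, 0.0000, 0.0000, 1.0000]
J3: z=[-0.5592, 0.8290, 0.0000] o=[-0.1635, 0.1942, 0.8400] → [-0.4619, -0.3116, -0.3348, -0.5592, 0.8290, 0.0000]
q̇ = J⁺·V = [0.9220, -0.4440, -0.3850]

0.9220 -0.4440 -0.3850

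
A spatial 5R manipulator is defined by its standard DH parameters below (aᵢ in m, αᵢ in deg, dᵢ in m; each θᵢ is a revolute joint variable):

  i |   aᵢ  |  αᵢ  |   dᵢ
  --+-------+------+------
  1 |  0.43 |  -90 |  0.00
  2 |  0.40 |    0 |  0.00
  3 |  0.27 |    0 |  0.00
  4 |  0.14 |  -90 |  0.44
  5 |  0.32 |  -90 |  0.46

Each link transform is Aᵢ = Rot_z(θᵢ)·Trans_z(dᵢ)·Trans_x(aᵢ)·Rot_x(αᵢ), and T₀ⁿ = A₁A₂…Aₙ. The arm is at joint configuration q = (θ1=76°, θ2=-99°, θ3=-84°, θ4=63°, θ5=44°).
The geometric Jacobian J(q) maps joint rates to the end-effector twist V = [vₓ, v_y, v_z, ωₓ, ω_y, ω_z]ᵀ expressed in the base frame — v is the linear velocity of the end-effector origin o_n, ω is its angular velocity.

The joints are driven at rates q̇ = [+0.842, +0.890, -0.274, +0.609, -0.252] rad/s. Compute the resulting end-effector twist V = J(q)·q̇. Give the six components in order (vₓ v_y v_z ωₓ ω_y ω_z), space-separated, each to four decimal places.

o_n = [-0.1360, 0.3545, 0.9315]
J₁: ẑ×o_n = [-0.3545, -0.1360, 0.0000], ω = ẑ
J2: z=[-0.9703, 0.2419, 0.0000] o=[0.1040, 0.4172, 0.0000] → [0.2254, 0.9039, 0.1189, -0.9703, 0.2419, 0.0000]
J3: z=[-0.9703, 0.2419, 0.0000] o=[0.0889, 0.3565, 0.3951] → [0.1298, 0.5205, 0.0564, -0.9703, 0.2419, 0.0000]
J4: z=[-0.9703, 0.2419, 0.0000] o=[0.0237, 0.0949, 0.3809] → [0.1332, 0.5342, -0.2133, -0.9703, 0.2419, 0.0000]
J5: z=[0.2095, 0.8403, 0.5000] o=[-0.4202, 0.1334, 0.5022] → [0.2502, 0.0522, -0.1925, 0.2095, 0.8403, 0.5000]
V = J·q̇ = [-0.1154, 0.8595, 0.0090, -1.2414, 0.0846, 0.7160]

-0.1154 0.8595 0.0090 -1.2414 0.0846 0.7160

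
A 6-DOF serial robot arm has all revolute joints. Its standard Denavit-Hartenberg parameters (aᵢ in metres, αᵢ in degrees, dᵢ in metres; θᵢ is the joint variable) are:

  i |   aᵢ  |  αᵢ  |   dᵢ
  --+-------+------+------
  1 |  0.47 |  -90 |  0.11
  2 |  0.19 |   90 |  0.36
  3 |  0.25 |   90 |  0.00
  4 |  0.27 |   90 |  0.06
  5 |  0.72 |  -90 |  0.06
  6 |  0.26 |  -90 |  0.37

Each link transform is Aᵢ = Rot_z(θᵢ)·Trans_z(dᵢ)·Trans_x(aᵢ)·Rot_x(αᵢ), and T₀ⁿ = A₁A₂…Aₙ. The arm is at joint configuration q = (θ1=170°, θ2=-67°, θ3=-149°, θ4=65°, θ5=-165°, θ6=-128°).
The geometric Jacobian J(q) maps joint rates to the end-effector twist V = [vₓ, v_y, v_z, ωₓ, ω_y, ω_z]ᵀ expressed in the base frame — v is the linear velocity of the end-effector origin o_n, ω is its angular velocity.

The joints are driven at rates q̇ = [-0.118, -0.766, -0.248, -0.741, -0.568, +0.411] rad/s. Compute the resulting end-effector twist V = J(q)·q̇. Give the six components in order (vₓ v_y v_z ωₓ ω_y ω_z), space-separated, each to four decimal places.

-0.4945 -0.2120 0.0088 -0.0399 1.5296 0.8268

o_n = [-0.6912, 0.3589, 0.0606]
J₁: ẑ×o_n = [-0.3589, -0.6912, 0.0000], ω = ẑ
J2: z=[-0.1736, -0.9848, 0.0000] o=[-0.4629, 0.0816, 0.1100] → [0.0487, -0.0086, -0.2730, -0.1736, -0.9848, 0.0000]
J3: z=[0.9065, -0.1598, 0.3907] o=[-0.5985, -0.2600, 0.2849] → [-0.2060, 0.1671, 0.5463, 0.9065, -0.1598, 0.3907]
J4: z=[0.0493, -0.8791, -0.4741] o=[-0.4937, -0.1478, 0.0876] → [0.2640, 0.0950, -0.1486, 0.0493, -0.8791, -0.4741]
J5: z=[-0.0031, 0.4745, -0.8802] o=[-0.2210, -0.1884, 0.0648] → [0.4797, 0.4138, 0.2214, -0.0031, 0.4745, -0.8802]
J6: z=[0.2108, 0.8608, 0.4633] o=[-0.9250, -0.0273, 0.0859] → [-0.2008, 0.1137, -0.1198, 0.2108, 0.8608, 0.4633]
V = J·q̇ = [-0.4945, -0.2120, 0.0088, -0.0399, 1.5296, 0.8268]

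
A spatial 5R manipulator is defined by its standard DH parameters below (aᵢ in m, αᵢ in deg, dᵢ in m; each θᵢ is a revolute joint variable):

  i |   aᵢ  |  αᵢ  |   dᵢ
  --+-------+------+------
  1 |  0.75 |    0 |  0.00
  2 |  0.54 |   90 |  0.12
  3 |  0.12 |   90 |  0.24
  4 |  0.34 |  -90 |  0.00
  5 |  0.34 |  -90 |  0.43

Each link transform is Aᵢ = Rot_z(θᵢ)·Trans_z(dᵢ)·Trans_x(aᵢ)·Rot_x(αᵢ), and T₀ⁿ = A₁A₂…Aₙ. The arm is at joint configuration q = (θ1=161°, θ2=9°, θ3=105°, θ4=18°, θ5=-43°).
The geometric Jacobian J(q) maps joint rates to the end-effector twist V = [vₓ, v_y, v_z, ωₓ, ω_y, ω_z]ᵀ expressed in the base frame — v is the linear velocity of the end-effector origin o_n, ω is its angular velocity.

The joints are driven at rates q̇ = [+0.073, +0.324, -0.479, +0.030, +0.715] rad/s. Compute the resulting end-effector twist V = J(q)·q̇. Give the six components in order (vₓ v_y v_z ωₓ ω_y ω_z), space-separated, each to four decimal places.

-0.4472 -0.1619 0.0497 -0.0499 0.2129 0.1913

o_n = [-1.1778, 1.1705, 0.7083]
J₁: ẑ×o_n = [-1.1705, -1.1778, 0.0000], ω = ẑ
J2: z=[0.0000, 0.0000, 1.0000] o=[-0.7091, 0.2442, 0.0000] → [-0.9263, -0.4687, 0.0000, 0.0000, 0.0000, 1.0000]
J3: z=[0.1736, 0.9848, 0.0000] o=[-1.2409, 0.3379, 0.1200] → [0.5794, -0.1022, 0.0824, 0.1736, 0.9848, 0.0000]
J4: z=[-0.9513, 0.1677, 0.2588] o=[-1.1687, 0.5689, 0.2359] → [-0.0765, 0.4470, -0.5707, -0.9513, 0.1677, 0.2588]
J5: z=[0.0864, 0.9505, -0.2985] o=[-1.0680, 0.6578, 0.5483] → [0.3052, 0.0189, 0.1487, 0.0864, 0.9505, -0.2985]
V = J·q̇ = [-0.4472, -0.1619, 0.0497, -0.0499, 0.2129, 0.1913]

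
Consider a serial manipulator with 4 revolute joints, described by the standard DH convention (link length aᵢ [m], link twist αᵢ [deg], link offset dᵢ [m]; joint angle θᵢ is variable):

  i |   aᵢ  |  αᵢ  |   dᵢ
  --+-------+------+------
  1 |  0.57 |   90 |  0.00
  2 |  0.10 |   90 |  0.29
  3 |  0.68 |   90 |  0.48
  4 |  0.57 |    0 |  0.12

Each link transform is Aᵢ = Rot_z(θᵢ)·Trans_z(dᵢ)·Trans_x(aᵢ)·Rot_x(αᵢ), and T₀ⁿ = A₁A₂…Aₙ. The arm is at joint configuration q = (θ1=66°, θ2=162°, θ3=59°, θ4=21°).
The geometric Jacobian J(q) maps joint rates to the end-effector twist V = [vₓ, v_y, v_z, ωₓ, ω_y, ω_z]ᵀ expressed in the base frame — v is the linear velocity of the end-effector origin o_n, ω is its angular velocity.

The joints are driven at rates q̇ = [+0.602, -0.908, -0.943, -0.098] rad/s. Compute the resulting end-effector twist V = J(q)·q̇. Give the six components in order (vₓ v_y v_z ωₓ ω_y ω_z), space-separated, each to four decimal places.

-0.3299 0.8951 0.7607 -0.8694 0.1556 -0.3208

o_n = [1.1555, -0.5202, 0.9064]
J₁: ẑ×o_n = [0.5202, 1.1555, -0.0000], ω = ẑ
J2: z=[0.9135, -0.4067, 0.0000] o=[0.2318, 0.5207, 0.0000] → [-0.3687, -0.8280, -0.5752, 0.9135, -0.4067, 0.0000]
J3: z=[0.1257, 0.2823, 0.9511] o=[0.4581, 0.3159, 0.0309] → [1.0423, 0.5533, -0.3020, 0.1257, 0.2823, 0.9511]
J4: z=[-0.8021, -0.5353, 0.2649] o=[0.9154, -0.0900, 0.5956] → [-0.0524, 0.3128, 0.4736, -0.8021, -0.5353, 0.2649]
V = J·q̇ = [-0.3299, 0.8951, 0.7607, -0.8694, 0.1556, -0.3208]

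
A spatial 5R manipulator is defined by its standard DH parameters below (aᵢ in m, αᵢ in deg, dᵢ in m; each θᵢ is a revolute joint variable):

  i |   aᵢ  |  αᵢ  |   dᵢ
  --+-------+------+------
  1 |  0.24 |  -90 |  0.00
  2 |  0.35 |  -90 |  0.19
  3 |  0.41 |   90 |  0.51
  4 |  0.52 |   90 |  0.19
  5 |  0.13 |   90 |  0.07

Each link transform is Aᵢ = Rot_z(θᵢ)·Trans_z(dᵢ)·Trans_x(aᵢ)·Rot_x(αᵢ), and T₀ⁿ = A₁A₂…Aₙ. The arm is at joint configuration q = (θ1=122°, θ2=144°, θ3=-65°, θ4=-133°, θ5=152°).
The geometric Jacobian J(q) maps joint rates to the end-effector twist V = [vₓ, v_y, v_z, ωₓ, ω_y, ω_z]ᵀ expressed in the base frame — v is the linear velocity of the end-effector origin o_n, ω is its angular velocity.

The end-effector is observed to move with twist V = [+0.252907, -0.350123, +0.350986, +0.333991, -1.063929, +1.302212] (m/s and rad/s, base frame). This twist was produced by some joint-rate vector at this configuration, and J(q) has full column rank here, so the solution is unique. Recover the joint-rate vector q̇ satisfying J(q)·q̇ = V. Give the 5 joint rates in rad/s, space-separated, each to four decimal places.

0.7630 0.7820 0.8660 -0.7160 0.3000

o_n = [-0.2928, -0.2312, 0.1190]
J₁: ẑ×o_n = [0.2312, -0.2928, 0.0000], ω = ẑ
J2: z=[-0.8480, -0.5299, 0.0000] o=[-0.1272, 0.2035, 0.0000] → [-0.0631, 0.1009, 0.2809, -0.8480, -0.5299, 0.0000]
J3: z=[0.3115, -0.4985, 0.8090] o=[-0.1383, -0.1373, -0.2057] → [-0.0859, -0.2262, -0.1063, 0.3115, -0.4985, 0.8090]
J4: z=[-0.7469, 0.3979, 0.5327] o=[-0.2202, -0.7073, 0.1050] → [-0.2481, -0.0282, -0.3268, -0.7469, 0.3979, 0.5327]
J5: z=[0.6420, 0.2233, 0.7334] o=[-0.2723, -0.1690, -0.0133] → [0.0752, -0.1000, -0.0354, 0.6420, 0.2233, 0.7334]
q̇ = J⁺·V = [0.7630, 0.7820, 0.8660, -0.7160, 0.3000]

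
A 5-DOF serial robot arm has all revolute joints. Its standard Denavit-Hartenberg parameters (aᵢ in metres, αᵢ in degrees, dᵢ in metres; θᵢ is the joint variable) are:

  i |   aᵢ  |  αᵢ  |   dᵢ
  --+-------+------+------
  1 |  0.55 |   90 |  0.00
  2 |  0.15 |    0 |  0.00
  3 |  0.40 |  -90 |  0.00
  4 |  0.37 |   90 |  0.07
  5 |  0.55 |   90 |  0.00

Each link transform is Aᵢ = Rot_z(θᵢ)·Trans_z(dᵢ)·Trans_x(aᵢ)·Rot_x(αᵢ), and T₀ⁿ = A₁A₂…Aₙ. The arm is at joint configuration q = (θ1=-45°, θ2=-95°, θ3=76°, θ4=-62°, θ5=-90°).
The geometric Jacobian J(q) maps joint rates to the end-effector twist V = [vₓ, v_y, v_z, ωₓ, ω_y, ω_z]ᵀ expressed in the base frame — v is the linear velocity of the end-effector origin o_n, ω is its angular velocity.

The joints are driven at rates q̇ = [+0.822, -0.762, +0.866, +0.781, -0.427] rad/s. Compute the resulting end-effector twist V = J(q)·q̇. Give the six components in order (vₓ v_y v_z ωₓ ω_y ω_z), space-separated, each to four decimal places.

o_n = [0.4217, -0.8837, -0.7901]
J₁: ẑ×o_n = [0.8837, 0.4217, -0.0000], ω = ẑ
J2: z=[-0.7071, -0.7071, 0.0000] o=[0.3889, -0.3889, 0.0000] → [0.5587, -0.5587, 0.3731, -0.7071, -0.7071, 0.0000]
J3: z=[-0.7071, -0.7071, 0.0000] o=[0.3797, -0.3797, -0.1494] → [0.4530, -0.4530, 0.3862, -0.7071, -0.7071, 0.0000]
J4: z=[0.2302, -0.2302, 0.9455] o=[0.6471, -0.6471, -0.2797] → [0.3412, -0.0956, -0.1064, 0.2302, -0.2302, 0.9455]
J5: z=[-0.9223, 0.2584, 0.2875] o=[0.5483, -1.0104, -0.2700] → [-0.1708, -0.5160, -0.0841, -0.9223, 0.2584, 0.2875]
V = J·q̇ = [1.0325, 0.5257, 0.0030, 0.5001, -0.3637, 1.4377]

1.0325 0.5257 0.0030 0.5001 -0.3637 1.4377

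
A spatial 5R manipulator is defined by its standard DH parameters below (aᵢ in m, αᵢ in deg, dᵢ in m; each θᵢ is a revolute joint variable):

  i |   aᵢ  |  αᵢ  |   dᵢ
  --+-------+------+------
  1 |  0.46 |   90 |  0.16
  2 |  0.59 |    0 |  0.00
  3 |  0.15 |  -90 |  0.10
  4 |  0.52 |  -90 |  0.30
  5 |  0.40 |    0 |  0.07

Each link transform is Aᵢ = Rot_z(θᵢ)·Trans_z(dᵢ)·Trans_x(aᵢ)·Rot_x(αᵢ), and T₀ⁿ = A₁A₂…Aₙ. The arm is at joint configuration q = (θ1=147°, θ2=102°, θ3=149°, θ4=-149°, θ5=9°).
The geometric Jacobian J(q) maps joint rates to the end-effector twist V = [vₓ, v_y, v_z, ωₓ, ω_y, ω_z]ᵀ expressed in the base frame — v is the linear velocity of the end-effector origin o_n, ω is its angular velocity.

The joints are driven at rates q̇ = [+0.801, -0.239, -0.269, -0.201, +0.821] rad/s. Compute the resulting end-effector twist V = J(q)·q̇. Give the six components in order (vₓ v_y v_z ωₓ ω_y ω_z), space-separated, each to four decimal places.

-0.9342 -0.3269 -0.0187 0.3814 -0.0143 0.4666

o_n = [-0.2907, 0.9415, 1.2255]
J₁: ẑ×o_n = [-0.9415, -0.2907, 0.0000], ω = ẑ
J2: z=[0.5446, 0.8387, 0.0000] o=[-0.3858, 0.2505, 0.1600] → [0.8936, -0.5803, 0.2966, 0.5446, 0.8387, 0.0000]
J3: z=[0.5446, 0.8387, 0.0000] o=[-0.2829, 0.1837, 0.7371] → [0.4096, -0.2660, 0.4193, 0.5446, 0.8387, 0.0000]
J4: z=[-0.7930, 0.5150, -0.3256] o=[-0.1875, 0.2410, 0.5953] → [0.5526, 0.5334, -0.5024, -0.7930, 0.5150, -0.3256]
J5: z=[0.6075, 0.6276, -0.4870] o=[-0.4012, 0.6991, 0.9191] → [0.3104, -0.2400, 0.0779, 0.6075, 0.6276, -0.4870]
V = J·q̇ = [-0.9342, -0.3269, -0.0187, 0.3814, -0.0143, 0.4666]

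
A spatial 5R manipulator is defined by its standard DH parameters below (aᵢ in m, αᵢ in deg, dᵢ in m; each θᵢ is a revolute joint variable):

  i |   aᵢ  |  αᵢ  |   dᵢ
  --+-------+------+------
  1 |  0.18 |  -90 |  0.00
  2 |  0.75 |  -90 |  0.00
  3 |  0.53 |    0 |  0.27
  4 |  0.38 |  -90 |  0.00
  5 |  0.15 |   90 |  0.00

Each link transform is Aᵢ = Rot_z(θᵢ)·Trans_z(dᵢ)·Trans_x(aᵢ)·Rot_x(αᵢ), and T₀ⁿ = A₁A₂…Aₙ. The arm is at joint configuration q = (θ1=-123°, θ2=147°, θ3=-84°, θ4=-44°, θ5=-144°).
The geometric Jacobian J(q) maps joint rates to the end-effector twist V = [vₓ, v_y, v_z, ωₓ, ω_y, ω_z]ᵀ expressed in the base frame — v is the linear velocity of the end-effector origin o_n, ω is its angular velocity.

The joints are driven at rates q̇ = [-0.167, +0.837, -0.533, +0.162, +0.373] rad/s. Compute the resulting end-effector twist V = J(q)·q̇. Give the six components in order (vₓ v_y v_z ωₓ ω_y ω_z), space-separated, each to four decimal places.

-0.1267 -0.3592 0.8600 0.9188 -0.5437 -0.6382

o_n = [0.9164, 0.0690, -0.0515]
J₁: ẑ×o_n = [-0.0690, 0.9164, 0.0000], ω = ẑ
J2: z=[0.8387, -0.5446, 0.0000] o=[-0.0980, -0.1510, 0.0000] → [0.0281, 0.0432, 0.7370, 0.8387, -0.5446, 0.0000]
J3: z=[0.2966, 0.4568, 0.8387] o=[0.2445, 0.3766, -0.4085] → [0.4209, 0.4575, -0.3981, 0.2966, 0.4568, 0.8387]
J4: z=[0.2966, 0.4568, 0.8387] o=[0.7920, 0.2518, -0.2122] → [0.2266, 0.0566, -0.1110, 0.2966, 0.4568, 0.8387]
J5: z=[0.8763, 0.2189, -0.4292] o=[0.9363, -0.0759, -0.0848] → [0.0695, -0.0206, 0.1313, 0.8763, 0.2189, -0.4292]
V = J·q̇ = [-0.1267, -0.3592, 0.8600, 0.9188, -0.5437, -0.6382]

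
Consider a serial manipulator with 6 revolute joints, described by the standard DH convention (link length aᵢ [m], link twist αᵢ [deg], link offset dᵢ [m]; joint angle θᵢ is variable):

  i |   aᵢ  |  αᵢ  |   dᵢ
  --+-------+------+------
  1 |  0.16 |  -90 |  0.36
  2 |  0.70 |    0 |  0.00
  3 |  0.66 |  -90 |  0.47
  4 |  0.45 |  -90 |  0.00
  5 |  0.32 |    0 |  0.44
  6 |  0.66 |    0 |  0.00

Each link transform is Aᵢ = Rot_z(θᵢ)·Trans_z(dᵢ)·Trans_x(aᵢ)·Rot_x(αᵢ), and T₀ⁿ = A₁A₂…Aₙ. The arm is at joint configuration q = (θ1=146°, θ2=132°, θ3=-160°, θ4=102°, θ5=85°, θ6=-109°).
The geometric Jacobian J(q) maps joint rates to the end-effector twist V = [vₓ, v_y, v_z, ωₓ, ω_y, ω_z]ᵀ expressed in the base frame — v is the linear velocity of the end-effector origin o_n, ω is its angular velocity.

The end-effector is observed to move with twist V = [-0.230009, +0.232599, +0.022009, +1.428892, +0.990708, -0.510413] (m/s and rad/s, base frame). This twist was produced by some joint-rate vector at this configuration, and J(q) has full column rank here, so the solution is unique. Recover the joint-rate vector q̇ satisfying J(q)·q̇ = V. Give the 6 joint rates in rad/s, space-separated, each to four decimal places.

-0.7380 -0.9140 -0.8020 -0.4970 0.4500 0.0100

o_n = [0.5489, 0.2277, -0.1135]
J₁: ẑ×o_n = [-0.2277, 0.5489, 0.0000], ω = ẑ
J2: z=[-0.5592, -0.8290, 0.0000] o=[-0.1326, 0.0895, 0.3600] → [0.3925, -0.2648, 0.4877, -0.5592, -0.8290, 0.0000]
J3: z=[-0.5592, -0.8290, 0.0000] o=[0.2557, -0.1725, -0.1602] → [-0.0388, 0.0261, 0.0193, -0.5592, -0.8290, 0.0000]
J4: z=[-0.3892, 0.2625, -0.8829] o=[-0.4903, -0.2362, 0.1496] → [0.3406, -1.0199, -0.4534, -0.3892, 0.2625, -0.8829]
J5: z=[0.5997, -0.6553, -0.4592] o=[-0.1756, 0.0825, 0.1057] → [0.2103, -0.2013, 0.5619, 0.5997, -0.6553, -0.4592]
J6: z=[0.5997, -0.6553, -0.4592] o=[0.2318, -0.2698, 0.1824] → [0.4224, 0.0318, 0.5062, 0.5997, -0.6553, -0.4592]
q̇ = J⁺·V = [-0.7380, -0.9140, -0.8020, -0.4970, 0.4500, 0.0100]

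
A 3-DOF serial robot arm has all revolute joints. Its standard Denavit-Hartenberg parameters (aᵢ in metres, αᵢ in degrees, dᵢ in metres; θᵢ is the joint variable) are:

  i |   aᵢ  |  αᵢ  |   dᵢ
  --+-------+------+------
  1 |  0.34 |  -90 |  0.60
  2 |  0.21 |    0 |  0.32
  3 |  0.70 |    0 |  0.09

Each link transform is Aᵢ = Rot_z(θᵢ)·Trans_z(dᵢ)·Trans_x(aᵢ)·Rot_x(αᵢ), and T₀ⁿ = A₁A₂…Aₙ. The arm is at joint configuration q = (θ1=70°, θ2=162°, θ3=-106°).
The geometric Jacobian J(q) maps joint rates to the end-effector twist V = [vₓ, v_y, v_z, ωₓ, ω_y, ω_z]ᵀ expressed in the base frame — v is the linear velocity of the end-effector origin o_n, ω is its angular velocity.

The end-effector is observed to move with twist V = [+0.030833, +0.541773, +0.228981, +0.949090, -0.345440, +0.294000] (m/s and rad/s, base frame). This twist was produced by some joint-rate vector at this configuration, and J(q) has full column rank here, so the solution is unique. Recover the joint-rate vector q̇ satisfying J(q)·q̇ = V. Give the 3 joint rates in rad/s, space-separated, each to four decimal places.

0.2940 -0.8330 -0.1770

o_n = [-0.2034, 0.6399, -0.0452]
J₁: ẑ×o_n = [-0.6399, -0.2034, 0.0000], ω = ẑ
J2: z=[-0.9397, 0.3420, 0.0000] o=[0.1163, 0.3195, 0.6000] → [-0.2207, -0.6063, -0.1917, -0.9397, 0.3420, 0.0000]
J3: z=[-0.9397, 0.3420, 0.0000] o=[-0.2527, 0.2413, 0.5351] → [-0.1985, -0.5453, -0.3914, -0.9397, 0.3420, 0.0000]
q̇ = J⁺·V = [0.2940, -0.8330, -0.1770]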